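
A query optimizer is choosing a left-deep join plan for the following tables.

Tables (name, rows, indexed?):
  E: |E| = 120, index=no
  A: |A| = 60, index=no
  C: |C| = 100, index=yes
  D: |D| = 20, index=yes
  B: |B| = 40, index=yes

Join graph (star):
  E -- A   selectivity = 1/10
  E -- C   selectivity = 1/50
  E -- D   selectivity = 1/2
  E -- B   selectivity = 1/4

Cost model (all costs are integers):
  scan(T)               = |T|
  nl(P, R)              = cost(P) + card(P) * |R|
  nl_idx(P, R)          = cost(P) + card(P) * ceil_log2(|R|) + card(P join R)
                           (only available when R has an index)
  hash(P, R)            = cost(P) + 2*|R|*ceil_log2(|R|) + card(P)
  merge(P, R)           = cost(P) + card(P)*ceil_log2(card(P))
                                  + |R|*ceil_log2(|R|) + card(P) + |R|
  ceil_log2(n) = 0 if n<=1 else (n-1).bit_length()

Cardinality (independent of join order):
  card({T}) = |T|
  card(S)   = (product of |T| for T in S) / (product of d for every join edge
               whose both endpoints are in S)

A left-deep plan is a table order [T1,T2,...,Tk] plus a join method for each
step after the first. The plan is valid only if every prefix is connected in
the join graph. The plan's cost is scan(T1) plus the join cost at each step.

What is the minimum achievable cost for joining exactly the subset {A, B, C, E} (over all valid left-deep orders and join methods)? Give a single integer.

4080

Selinger DP over subsets of {A,B,C,E}:
  {E}: scan cost=120, card=120
  {A}: scan cost=60, card=60
  {C}: scan cost=100, card=100
  {B}: scan cost=40, card=40
  {AE}: card=720; try (A,hash)→960, (E,merge)→1440, (A,merge)→1500, (E,hash)→1800, (E,nl)→7260, (A,nl)→7320; best=960 via (A,hash)
  {CE}: card=240; try (C,nl_idx)→1200, (C,hash)→1640, (E,merge)→1860, (E,hash)→1880, (C,merge)→1880, (E,nl)→12100 …(+1); best=1200 via (C,nl_idx)
  {BE}: card=1200; try (B,hash)→720, (E,merge)→1280, (B,merge)→1360, (E,hash)→1760, (B,nl_idx)→2040, (E,nl)→4840 …(+1); best=720 via (B,hash)
  {ACE}: card=1440; try (A,hash)→2160, (C,hash)→3080, (A,merge)→3780, (C,nl_idx)→7440, (C,merge)→9680, (A,nl)→15600 …(+1); best=2160 via (A,hash)
  {ABE}: card=7200; try (B,hash)→2160, (A,hash)→2640, (B,merge)→9160, (B,nl_idx)→12480, (A,merge)→15540, (B,nl)→29760 …(+1); best=2160 via (B,hash)
  {BCE}: card=2400; try (B,hash)→1920, (C,hash)→3320, (B,merge)→3640, (B,nl_idx)→5040, (B,nl)→10800, (C,nl_idx)→11520 …(+2); best=1920 via (B,hash)
  {ABCE}: card=14400; try (B,hash)→4080, (A,hash)→5040, (C,hash)→10760, (B,merge)→19720, (B,nl_idx)→25200, (A,merge)→33540 …(+5); best=4080 via (B,hash)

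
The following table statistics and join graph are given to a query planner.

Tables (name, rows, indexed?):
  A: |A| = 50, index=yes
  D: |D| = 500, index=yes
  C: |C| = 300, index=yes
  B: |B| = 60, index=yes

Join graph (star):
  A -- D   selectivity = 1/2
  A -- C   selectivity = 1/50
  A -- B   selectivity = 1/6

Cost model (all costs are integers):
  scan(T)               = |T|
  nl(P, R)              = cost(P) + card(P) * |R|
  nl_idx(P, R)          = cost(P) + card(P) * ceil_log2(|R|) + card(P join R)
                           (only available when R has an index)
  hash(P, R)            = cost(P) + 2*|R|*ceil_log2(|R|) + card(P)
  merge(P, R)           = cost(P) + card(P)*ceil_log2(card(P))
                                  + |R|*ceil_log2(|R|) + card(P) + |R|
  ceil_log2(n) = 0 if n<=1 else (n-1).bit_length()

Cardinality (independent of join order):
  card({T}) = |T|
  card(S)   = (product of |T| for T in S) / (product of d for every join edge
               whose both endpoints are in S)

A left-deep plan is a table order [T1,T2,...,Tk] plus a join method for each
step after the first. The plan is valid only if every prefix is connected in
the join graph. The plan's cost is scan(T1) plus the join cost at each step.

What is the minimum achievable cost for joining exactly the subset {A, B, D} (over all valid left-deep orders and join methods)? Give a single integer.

10220

Selinger DP over subsets of {A,B,D}:
  {A}: scan cost=50, card=50
  {D}: scan cost=500, card=500
  {B}: scan cost=60, card=60
  {AD}: card=12500; try (A,hash)→1600, (D,merge)→5400, (A,merge)→5850, (D,hash)→9100, (D,nl_idx)→13000, (A,nl_idx)→16000 …(+2); best=1600 via (A,hash)
  {AB}: card=500; try (A,hash)→720, (B,hash)→820, (B,merge)→820, (A,merge)→830, (B,nl_idx)→850, (A,nl_idx)→920 …(+2); best=720 via (A,hash)
  {ABD}: card=125000; try (D,hash)→10220, (D,merge)→10720, (B,hash)→14820, (D,nl_idx)→130220, (B,merge)→189520, (B,nl_idx)→201600 …(+2); best=10220 via (D,hash)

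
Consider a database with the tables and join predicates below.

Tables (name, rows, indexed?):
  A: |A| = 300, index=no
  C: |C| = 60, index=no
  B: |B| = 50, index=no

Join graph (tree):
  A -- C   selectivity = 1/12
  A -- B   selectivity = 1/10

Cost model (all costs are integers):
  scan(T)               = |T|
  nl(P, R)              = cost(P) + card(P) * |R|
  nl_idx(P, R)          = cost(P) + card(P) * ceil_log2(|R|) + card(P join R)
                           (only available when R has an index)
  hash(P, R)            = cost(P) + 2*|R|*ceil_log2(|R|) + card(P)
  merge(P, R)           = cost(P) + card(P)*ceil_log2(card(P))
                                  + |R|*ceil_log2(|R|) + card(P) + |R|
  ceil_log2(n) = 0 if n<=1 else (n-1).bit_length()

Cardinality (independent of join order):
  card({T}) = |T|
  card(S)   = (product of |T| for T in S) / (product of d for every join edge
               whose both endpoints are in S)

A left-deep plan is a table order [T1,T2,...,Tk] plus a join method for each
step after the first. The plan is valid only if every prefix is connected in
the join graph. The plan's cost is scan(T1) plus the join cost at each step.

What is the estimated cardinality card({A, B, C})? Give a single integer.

7500

Tables in S: A(300), B(50), C(60)
Edges inside S: A-C(d=12), A-B(d=10)
numerator = 300 * 50 * 60 = 900000
denominator = 12 * 10 = 120
card(S) = 900000 / 120 = 7500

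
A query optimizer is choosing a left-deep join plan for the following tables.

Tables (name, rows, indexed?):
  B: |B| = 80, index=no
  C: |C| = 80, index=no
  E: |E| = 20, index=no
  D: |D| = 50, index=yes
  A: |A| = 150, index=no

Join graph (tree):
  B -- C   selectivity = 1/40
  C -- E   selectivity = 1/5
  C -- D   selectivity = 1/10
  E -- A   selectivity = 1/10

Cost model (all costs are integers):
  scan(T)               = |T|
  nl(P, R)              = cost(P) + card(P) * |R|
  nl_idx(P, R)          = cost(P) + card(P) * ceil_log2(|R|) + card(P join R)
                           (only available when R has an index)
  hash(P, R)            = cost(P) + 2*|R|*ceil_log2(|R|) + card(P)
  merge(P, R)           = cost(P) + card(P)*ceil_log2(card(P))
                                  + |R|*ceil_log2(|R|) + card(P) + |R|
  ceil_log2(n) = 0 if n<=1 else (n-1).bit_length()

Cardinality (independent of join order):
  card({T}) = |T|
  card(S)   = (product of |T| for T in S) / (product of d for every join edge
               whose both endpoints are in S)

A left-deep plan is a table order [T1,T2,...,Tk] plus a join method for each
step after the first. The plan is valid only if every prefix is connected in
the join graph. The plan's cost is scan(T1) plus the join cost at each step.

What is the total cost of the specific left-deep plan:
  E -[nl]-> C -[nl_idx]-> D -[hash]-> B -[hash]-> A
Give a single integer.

step 1: scan E: cost=20, card=20
step 2: join C via nl
    card(P join C) = 20*80/(5) = 320
    cost = 20 + 20*80 = 1620
step 3: join D via nl_idx
    card(P join D) = 320*50/(10) = 1600
    cost = 1620 + 320*6 + 1600 = 5140
step 4: join B via hash
    card(P join B) = 1600*80/(40) = 3200
    cost = 5140 + 2*80*7 + 1600 = 7860
step 5: join A via hash
    card(P join A) = 3200*150/(10) = 48000
    cost = 7860 + 2*150*8 + 3200 = 13460

13460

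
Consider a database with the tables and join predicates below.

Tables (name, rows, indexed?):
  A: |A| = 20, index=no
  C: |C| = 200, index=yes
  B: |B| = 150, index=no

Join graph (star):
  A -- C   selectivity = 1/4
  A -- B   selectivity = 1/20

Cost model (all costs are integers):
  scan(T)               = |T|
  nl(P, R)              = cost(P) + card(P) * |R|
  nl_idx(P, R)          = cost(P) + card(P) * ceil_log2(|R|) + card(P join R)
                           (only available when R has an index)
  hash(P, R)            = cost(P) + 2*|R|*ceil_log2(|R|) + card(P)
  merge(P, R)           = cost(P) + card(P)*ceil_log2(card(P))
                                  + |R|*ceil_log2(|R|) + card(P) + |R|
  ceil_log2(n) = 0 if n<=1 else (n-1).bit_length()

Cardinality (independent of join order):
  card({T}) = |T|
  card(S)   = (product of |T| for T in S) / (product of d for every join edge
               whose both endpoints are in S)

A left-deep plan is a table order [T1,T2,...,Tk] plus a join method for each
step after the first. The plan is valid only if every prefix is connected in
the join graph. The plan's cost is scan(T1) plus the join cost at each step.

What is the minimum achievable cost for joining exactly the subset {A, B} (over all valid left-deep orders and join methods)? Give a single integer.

500

Selinger DP over subsets of {A,B}:
  {A}: scan cost=20, card=20
  {B}: scan cost=150, card=150
  {AB}: card=150; try (A,hash)→500, (B,merge)→1490, (A,merge)→1620, (B,hash)→2440, (B,nl)→3020, (A,nl)→3150; best=500 via (A,hash)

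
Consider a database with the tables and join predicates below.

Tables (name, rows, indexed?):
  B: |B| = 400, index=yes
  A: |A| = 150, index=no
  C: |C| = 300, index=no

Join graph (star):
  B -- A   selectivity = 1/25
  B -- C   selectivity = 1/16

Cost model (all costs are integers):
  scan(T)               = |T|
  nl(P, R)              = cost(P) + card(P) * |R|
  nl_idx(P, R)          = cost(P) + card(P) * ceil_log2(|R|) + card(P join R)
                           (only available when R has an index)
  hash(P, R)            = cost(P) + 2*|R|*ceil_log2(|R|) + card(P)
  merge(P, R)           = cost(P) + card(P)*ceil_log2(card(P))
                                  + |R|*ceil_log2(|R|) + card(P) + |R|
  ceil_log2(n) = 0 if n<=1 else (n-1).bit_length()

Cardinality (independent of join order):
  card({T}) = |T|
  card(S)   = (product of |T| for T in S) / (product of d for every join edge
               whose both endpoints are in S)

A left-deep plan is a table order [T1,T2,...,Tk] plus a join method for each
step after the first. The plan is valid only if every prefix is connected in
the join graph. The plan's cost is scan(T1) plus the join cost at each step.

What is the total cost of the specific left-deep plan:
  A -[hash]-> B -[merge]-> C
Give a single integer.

step 1: scan A: cost=150, card=150
step 2: join B via hash
    card(P join B) = 150*400/(25) = 2400
    cost = 150 + 2*400*9 + 150 = 7500
step 3: join C via merge
    card(P join C) = 2400*300/(16) = 45000
    cost = 7500 + 2400*12 + 300*9 + 2400 + 300 = 41700

41700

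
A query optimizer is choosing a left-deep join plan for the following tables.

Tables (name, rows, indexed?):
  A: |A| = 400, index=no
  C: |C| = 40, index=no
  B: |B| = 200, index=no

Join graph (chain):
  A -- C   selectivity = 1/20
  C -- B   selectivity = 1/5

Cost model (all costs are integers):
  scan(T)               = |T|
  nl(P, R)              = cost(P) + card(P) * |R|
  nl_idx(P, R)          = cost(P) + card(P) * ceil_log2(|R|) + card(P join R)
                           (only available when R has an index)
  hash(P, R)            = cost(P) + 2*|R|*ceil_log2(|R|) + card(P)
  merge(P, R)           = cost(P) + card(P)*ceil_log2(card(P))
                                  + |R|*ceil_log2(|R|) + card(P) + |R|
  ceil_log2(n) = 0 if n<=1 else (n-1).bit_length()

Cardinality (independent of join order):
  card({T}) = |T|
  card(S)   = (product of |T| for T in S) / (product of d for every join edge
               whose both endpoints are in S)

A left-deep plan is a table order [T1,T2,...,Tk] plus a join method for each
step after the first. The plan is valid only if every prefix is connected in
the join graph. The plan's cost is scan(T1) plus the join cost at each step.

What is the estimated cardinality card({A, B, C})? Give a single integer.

32000

Tables in S: A(400), B(200), C(40)
Edges inside S: A-C(d=20), C-B(d=5)
numerator = 400 * 200 * 40 = 3200000
denominator = 20 * 5 = 100
card(S) = 3200000 / 100 = 32000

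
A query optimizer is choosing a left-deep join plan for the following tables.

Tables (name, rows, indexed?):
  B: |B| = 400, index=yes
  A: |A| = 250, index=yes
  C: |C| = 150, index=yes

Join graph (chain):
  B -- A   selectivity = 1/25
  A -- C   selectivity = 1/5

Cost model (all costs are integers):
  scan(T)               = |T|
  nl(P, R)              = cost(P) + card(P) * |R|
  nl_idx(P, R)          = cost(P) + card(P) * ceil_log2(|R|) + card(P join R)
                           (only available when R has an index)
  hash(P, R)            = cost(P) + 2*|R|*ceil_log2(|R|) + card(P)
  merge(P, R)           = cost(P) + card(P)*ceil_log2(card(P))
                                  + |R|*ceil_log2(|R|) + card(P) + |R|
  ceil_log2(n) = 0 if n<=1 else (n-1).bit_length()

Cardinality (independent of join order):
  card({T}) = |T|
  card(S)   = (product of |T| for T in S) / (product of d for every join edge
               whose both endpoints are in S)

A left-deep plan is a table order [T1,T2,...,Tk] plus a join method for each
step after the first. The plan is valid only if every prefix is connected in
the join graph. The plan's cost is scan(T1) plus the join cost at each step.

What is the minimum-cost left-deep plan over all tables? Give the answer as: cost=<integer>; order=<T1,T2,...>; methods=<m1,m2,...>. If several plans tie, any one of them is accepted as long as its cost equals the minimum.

cost=11200; order=B,A,C; methods=hash,hash

Selinger DP (subsets sized 1..n):
  {B}: scan cost=400, card=400
  {A}: scan cost=250, card=250
  {C}: scan cost=150, card=150
  {AB}: card=4000; try (A,hash)→4800, (B,merge)→6500, (B,nl_idx)→6500, (A,merge)→6650, (A,nl_idx)→7600, (B,hash)→7700 …(+2); best=4800 via (A,hash)
  {AC}: card=7500; try (C,hash)→2900, (A,merge)→3750, (C,merge)→3850, (A,hash)→4300, (A,nl_idx)→8850, (C,nl_idx)→9750 …(+2); best=2900 via (C,hash)
  {ABC}: card=120000; try (C,hash)→11200, (B,hash)→17600, (C,merge)→58150, (B,merge)→111900, (C,nl_idx)→156800, (B,nl_idx)→190400 …(+2); best=11200 via (C,hash)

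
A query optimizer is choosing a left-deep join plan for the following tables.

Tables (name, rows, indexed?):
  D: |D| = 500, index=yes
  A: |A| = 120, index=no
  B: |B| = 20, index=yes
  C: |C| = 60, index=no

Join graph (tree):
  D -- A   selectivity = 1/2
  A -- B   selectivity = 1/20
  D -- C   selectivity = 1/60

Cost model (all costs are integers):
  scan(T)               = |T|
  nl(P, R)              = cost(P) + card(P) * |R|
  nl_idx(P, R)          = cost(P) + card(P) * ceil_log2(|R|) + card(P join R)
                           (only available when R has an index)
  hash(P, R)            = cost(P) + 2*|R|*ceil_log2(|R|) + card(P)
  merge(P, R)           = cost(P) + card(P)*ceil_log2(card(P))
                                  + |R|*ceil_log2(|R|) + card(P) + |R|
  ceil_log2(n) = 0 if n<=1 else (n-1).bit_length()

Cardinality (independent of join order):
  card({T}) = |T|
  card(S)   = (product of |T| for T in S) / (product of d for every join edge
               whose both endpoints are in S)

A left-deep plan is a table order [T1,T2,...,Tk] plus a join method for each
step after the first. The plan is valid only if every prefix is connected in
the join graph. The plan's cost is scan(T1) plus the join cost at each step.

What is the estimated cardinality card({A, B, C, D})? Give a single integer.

Tables in S: A(120), B(20), C(60), D(500)
Edges inside S: D-A(d=2), A-B(d=20), D-C(d=60)
numerator = 120 * 20 * 60 * 500 = 72000000
denominator = 2 * 20 * 60 = 2400
card(S) = 72000000 / 2400 = 30000

30000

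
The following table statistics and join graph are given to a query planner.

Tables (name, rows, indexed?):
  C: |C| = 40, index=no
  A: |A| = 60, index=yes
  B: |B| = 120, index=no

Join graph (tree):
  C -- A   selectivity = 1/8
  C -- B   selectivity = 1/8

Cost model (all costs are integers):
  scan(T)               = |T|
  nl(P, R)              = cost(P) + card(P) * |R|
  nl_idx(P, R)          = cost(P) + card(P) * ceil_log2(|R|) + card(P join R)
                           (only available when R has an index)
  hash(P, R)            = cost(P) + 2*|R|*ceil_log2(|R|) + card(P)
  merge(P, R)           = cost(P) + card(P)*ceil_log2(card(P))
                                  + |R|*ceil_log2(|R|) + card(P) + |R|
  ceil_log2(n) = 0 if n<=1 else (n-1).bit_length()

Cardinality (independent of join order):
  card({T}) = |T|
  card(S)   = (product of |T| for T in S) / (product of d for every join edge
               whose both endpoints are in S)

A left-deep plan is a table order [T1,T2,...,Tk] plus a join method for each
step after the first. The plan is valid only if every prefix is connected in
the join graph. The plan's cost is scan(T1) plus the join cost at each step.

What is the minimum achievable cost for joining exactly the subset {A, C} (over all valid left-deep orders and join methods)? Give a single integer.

580

Selinger DP over subsets of {A,C}:
  {C}: scan cost=40, card=40
  {A}: scan cost=60, card=60
  {AC}: card=300; try (A,nl_idx)→580, (C,hash)→600, (A,merge)→740, (C,merge)→760, (A,hash)→800, (A,nl)→2440 …(+1); best=580 via (A,nl_idx)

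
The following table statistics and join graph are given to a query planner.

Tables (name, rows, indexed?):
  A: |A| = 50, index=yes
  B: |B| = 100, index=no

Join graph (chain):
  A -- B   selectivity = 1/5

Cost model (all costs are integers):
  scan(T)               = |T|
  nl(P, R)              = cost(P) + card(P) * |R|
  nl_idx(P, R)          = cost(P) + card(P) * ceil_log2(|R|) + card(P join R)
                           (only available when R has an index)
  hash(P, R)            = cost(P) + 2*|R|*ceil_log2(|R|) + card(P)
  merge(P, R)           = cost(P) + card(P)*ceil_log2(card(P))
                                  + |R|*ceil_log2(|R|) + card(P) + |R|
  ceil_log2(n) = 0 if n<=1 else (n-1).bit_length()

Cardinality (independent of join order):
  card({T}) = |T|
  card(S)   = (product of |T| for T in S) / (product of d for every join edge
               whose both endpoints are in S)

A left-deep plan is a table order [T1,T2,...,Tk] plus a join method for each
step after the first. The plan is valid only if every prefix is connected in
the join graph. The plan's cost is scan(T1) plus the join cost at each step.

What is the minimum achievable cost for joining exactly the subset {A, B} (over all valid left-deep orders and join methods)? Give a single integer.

800

Selinger DP over subsets of {A,B}:
  {A}: scan cost=50, card=50
  {B}: scan cost=100, card=100
  {AB}: card=1000; try (A,hash)→800, (B,merge)→1200, (A,merge)→1250, (B,hash)→1500, (A,nl_idx)→1700, (B,nl)→5050 …(+1); best=800 via (A,hash)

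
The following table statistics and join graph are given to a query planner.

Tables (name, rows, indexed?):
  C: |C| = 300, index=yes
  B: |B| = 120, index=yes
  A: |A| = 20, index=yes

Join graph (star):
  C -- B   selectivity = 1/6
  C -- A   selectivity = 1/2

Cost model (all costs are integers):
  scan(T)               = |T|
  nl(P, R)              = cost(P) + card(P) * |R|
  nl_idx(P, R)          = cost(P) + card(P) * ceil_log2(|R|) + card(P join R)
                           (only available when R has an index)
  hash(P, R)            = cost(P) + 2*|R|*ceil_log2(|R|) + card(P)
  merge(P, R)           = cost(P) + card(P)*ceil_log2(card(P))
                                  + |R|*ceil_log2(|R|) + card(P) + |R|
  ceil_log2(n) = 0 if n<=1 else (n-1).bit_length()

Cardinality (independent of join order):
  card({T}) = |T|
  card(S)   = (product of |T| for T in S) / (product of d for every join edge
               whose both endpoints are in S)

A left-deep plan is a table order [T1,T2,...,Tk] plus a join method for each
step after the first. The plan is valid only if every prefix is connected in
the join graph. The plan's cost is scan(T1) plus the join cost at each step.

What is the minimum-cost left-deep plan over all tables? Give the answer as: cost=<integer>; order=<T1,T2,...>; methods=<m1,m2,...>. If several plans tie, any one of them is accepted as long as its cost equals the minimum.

Selinger DP (subsets sized 1..n):
  {C}: scan cost=300, card=300
  {B}: scan cost=120, card=120
  {A}: scan cost=20, card=20
  {BC}: card=6000; try (B,hash)→2280, (C,merge)→4080, (B,merge)→4260, (C,hash)→5640, (C,nl_idx)→7200, (B,nl_idx)→8400 …(+2); best=2280 via (B,hash)
  {AC}: card=3000; try (A,hash)→800, (C,merge)→3140, (C,nl_idx)→3200, (A,merge)→3420, (A,nl_idx)→4800, (C,hash)→5440 …(+2); best=800 via (A,hash)
  {ABC}: card=60000; try (B,hash)→5480, (A,hash)→8480, (B,merge)→40760, (B,nl_idx)→81800, (A,merge)→86400, (A,nl_idx)→92280 …(+2); best=5480 via (B,hash)

cost=5480; order=C,A,B; methods=hash,hash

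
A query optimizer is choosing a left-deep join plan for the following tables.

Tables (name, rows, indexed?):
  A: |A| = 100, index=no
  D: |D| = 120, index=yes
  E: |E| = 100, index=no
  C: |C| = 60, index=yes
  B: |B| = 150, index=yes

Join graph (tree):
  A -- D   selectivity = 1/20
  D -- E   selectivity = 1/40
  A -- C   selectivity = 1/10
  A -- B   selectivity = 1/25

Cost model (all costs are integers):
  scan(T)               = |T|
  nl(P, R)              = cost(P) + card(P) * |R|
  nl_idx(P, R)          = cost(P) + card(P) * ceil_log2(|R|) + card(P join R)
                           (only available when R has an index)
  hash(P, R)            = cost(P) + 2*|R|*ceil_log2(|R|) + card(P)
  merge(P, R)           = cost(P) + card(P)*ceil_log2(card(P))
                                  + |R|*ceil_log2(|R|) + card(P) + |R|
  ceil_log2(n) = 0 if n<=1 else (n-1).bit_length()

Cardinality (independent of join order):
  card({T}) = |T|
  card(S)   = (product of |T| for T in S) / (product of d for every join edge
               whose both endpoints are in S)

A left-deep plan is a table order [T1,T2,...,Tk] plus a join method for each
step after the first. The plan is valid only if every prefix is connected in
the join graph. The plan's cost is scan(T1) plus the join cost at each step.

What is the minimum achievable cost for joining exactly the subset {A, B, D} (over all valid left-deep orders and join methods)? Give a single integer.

3780

Selinger DP over subsets of {A,B,D}:
  {A}: scan cost=100, card=100
  {D}: scan cost=120, card=120
  {B}: scan cost=150, card=150
  {AD}: card=600; try (D,nl_idx)→1400, (A,hash)→1640, (D,merge)→1860, (D,hash)→1880, (A,merge)→1880, (D,nl)→12100 …(+1); best=1400 via (D,nl_idx)
  {AB}: card=600; try (B,nl_idx)→1500, (A,hash)→1700, (B,merge)→2250, (A,merge)→2300, (B,hash)→2600, (B,nl)→15100 …(+1); best=1500 via (B,nl_idx)
  {ABD}: card=3600; try (D,hash)→3780, (B,hash)→4400, (D,merge)→9060, (D,nl_idx)→9300, (B,merge)→9350, (B,nl_idx)→9800 …(+2); best=3780 via (D,hash)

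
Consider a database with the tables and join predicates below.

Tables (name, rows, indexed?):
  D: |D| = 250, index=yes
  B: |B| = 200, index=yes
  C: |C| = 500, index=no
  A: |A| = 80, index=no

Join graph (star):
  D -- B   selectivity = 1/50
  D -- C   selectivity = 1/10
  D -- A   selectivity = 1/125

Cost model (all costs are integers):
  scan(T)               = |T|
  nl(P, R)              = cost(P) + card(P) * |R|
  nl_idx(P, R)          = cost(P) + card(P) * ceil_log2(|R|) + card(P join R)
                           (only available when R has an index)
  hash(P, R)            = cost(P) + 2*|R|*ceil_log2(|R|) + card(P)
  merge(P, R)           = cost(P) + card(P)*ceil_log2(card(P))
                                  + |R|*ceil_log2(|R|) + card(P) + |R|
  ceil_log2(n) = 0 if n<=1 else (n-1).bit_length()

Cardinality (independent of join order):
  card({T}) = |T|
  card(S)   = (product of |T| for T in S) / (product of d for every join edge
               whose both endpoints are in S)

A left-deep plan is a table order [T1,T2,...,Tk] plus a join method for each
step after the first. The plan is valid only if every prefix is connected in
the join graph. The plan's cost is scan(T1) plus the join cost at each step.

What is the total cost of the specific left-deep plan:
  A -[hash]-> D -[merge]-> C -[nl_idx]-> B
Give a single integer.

106600

step 1: scan A: cost=80, card=80
step 2: join D via hash
    card(P join D) = 80*250/(125) = 160
    cost = 80 + 2*250*8 + 80 = 4160
step 3: join C via merge
    card(P join C) = 160*500/(10) = 8000
    cost = 4160 + 160*8 + 500*9 + 160 + 500 = 10600
step 4: join B via nl_idx
    card(P join B) = 8000*200/(50) = 32000
    cost = 10600 + 8000*8 + 32000 = 106600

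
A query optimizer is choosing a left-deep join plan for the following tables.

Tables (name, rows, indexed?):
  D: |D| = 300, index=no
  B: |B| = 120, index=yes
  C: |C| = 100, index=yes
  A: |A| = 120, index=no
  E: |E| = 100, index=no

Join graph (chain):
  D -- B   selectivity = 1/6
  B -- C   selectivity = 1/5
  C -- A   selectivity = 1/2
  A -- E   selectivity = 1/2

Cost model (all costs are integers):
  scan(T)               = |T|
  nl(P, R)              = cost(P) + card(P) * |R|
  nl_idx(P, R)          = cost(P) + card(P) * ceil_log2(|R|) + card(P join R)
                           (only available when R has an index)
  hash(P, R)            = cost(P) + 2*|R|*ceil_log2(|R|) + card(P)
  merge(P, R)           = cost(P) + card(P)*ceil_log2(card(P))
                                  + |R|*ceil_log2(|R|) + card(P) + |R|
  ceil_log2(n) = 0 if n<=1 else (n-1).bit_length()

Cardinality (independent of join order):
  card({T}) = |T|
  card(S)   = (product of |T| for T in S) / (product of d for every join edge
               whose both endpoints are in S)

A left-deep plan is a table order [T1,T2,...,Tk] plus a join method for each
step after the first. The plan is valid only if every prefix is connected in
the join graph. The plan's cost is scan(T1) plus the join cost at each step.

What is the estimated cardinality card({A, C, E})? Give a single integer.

300000

Tables in S: A(120), C(100), E(100)
Edges inside S: C-A(d=2), A-E(d=2)
numerator = 120 * 100 * 100 = 1200000
denominator = 2 * 2 = 4
card(S) = 1200000 / 4 = 300000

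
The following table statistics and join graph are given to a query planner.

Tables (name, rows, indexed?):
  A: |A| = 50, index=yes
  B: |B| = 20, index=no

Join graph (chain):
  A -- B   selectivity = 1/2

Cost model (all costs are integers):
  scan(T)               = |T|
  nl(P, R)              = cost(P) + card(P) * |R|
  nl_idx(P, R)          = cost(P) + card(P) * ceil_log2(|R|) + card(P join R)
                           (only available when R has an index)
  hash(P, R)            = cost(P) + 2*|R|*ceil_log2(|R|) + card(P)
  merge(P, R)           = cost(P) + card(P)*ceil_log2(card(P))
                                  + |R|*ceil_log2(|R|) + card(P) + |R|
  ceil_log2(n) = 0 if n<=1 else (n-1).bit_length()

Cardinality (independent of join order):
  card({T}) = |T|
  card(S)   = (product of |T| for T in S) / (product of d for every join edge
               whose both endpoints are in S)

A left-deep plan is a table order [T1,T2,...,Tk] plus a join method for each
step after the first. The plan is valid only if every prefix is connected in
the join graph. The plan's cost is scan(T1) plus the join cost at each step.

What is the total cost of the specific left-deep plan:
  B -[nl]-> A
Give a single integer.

1020

step 1: scan B: cost=20, card=20
step 2: join A via nl
    card(P join A) = 20*50/(2) = 500
    cost = 20 + 20*50 = 1020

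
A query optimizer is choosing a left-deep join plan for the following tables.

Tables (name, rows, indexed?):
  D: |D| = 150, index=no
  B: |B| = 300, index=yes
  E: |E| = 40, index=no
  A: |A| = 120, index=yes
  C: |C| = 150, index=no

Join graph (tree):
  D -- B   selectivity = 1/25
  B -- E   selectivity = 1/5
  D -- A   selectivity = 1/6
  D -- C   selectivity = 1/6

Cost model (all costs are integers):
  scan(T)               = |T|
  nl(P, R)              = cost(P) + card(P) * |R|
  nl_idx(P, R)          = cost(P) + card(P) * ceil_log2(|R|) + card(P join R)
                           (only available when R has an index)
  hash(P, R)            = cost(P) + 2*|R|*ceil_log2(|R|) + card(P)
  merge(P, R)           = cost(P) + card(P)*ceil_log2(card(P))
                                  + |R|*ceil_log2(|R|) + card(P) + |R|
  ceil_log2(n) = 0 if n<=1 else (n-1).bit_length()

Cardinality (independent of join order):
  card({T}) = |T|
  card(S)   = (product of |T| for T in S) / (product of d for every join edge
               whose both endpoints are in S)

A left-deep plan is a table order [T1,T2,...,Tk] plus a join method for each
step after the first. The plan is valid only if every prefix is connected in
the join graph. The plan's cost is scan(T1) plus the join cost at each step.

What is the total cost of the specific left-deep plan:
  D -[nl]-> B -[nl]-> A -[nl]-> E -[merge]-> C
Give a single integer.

step 1: scan D: cost=150, card=150
step 2: join B via nl
    card(P join B) = 150*300/(25) = 1800
    cost = 150 + 150*300 = 45150
step 3: join A via nl
    card(P join A) = 1800*120/(6) = 36000
    cost = 45150 + 1800*120 = 261150
step 4: join E via nl
    card(P join E) = 36000*40/(5) = 288000
    cost = 261150 + 36000*40 = 1701150
step 5: join C via merge
    card(P join C) = 288000*150/(6) = 7200000
    cost = 1701150 + 288000*19 + 150*8 + 288000 + 150 = 7462500

7462500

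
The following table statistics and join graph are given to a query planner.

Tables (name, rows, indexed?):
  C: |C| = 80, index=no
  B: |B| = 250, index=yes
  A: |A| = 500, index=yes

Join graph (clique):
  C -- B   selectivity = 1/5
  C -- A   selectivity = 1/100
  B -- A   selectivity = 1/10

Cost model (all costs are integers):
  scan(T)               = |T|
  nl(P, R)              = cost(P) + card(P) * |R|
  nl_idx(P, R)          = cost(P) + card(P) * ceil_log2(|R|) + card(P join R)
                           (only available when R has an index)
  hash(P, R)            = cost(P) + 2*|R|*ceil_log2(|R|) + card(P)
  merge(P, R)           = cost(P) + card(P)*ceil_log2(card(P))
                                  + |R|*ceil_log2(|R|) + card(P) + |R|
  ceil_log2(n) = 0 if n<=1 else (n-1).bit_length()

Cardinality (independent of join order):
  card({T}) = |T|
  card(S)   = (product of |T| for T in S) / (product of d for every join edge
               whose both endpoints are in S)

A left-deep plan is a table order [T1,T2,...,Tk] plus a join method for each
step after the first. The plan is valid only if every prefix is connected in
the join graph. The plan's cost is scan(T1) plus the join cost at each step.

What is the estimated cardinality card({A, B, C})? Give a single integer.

2000

Tables in S: A(500), B(250), C(80)
Edges inside S: C-B(d=5), C-A(d=100), B-A(d=10)
numerator = 500 * 250 * 80 = 10000000
denominator = 5 * 100 * 10 = 5000
card(S) = 10000000 / 5000 = 2000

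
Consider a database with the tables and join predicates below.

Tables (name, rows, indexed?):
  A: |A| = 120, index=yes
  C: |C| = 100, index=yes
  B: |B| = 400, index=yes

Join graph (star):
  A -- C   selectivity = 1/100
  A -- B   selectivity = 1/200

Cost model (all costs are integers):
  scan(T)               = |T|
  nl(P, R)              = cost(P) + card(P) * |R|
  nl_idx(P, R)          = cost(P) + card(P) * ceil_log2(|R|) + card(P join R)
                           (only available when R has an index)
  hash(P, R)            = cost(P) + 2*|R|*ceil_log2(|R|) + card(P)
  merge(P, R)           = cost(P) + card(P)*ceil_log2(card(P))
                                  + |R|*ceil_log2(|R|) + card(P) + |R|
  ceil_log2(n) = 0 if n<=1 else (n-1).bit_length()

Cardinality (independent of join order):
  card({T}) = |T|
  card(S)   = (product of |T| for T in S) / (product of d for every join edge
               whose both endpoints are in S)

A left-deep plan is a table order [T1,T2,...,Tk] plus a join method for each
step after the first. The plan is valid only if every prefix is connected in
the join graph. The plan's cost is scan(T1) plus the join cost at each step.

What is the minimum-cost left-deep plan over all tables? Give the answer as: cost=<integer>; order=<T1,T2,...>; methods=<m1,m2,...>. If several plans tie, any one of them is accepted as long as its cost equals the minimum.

Selinger DP (subsets sized 1..n):
  {A}: scan cost=120, card=120
  {C}: scan cost=100, card=100
  {B}: scan cost=400, card=400
  {AC}: card=120; try (A,nl_idx)→920, (C,nl_idx)→1080, (C,hash)→1640, (A,merge)→1860, (C,merge)→1880, (A,hash)→1880 …(+2); best=920 via (A,nl_idx)
  {AB}: card=240; try (B,nl_idx)→1440, (A,hash)→2480, (A,nl_idx)→3440, (B,merge)→5080, (A,merge)→5360, (B,hash)→7440 …(+2); best=1440 via (B,nl_idx)
  {ABC}: card=240; try (B,nl_idx)→2240, (C,hash)→3080, (C,nl_idx)→3360, (C,merge)→4400, (B,merge)→5880, (B,hash)→8240 …(+2); best=2240 via (B,nl_idx)

cost=2240; order=C,A,B; methods=nl_idx,nl_idx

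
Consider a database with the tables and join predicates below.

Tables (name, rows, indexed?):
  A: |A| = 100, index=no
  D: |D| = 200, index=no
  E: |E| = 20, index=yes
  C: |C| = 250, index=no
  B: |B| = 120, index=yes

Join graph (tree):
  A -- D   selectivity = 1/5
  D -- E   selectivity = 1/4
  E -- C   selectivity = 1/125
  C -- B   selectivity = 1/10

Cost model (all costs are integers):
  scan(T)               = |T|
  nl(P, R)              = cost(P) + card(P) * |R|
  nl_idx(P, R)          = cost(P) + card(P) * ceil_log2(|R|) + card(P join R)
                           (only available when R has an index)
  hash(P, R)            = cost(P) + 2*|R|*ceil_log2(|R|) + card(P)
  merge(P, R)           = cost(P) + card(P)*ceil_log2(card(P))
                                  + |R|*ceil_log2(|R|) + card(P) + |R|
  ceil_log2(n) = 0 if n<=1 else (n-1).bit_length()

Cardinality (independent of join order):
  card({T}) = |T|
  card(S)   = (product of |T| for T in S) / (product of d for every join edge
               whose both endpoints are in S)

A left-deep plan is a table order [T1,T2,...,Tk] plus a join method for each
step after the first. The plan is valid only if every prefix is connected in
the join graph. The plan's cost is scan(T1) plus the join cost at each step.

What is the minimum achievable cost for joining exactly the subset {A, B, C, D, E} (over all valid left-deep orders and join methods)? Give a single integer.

30540

Selinger DP over subsets of {A,B,C,D,E}:
  {A}: scan cost=100, card=100
  {D}: scan cost=200, card=200
  {E}: scan cost=20, card=20
  {C}: scan cost=250, card=250
  {B}: scan cost=120, card=120
  {AD}: card=4000; try (A,hash)→1800, (D,merge)→2700, (A,merge)→2800, (D,hash)→3400, (D,nl)→20100, (A,nl)→20200; best=1800 via (A,hash)
  {DE}: card=1000; try (E,hash)→600, (D,merge)→1940, (E,merge)→2120, (E,nl_idx)→2200, (D,hash)→3240, (D,nl)→4020 …(+1); best=600 via (E,hash)
  {CE}: card=40; try (E,hash)→700, (E,nl_idx)→1540, (C,merge)→2390, (E,merge)→2620, (C,hash)→4040, (C,nl)→5020 …(+1); best=700 via (E,hash)
  {BC}: card=3000; try (B,hash)→2180, (C,merge)→3330, (B,merge)→3460, (C,hash)→4240, (B,nl_idx)→5000, (C,nl)→30120 …(+1); best=2180 via (B,hash)
  {ADE}: card=20000; try (A,hash)→3000, (E,hash)→6000, (A,merge)→12400, (E,nl_idx)→41800, (E,merge)→53920, (E,nl)→81800 …(+1); best=3000 via (A,hash)
  {CDE}: card=2000; try (D,merge)→2780, (D,hash)→3940, (C,hash)→5600, (D,nl)→8700, (C,merge)→13850, (C,nl)→250600; best=2780 via (D,merge)
  {BCE}: card=480; try (B,nl_idx)→1460, (B,merge)→1940, (B,hash)→2420, (E,hash)→5380, (B,nl)→5500, (E,nl_idx)→17660 …(+2); best=1460 via (B,nl_idx)
  {ACDE}: card=40000; try (A,hash)→6180, (C,hash)→27000, (A,merge)→27580, (A,nl)→202780, (C,merge)→325250, (C,nl)→5003000; best=6180 via (A,hash)
  {BCDE}: card=24000; try (D,hash)→5140, (B,hash)→6460, (D,merge)→8060, (B,merge)→27740, (B,nl_idx)→40780, (D,nl)→97460 …(+1); best=5140 via (D,hash)
  {ABCDE}: card=480000; try (A,hash)→30540, (B,hash)→47860, (A,merge)→389940, (B,merge)→687140, (B,nl_idx)→766180, (A,nl)→2405140 …(+1); best=30540 via (A,hash)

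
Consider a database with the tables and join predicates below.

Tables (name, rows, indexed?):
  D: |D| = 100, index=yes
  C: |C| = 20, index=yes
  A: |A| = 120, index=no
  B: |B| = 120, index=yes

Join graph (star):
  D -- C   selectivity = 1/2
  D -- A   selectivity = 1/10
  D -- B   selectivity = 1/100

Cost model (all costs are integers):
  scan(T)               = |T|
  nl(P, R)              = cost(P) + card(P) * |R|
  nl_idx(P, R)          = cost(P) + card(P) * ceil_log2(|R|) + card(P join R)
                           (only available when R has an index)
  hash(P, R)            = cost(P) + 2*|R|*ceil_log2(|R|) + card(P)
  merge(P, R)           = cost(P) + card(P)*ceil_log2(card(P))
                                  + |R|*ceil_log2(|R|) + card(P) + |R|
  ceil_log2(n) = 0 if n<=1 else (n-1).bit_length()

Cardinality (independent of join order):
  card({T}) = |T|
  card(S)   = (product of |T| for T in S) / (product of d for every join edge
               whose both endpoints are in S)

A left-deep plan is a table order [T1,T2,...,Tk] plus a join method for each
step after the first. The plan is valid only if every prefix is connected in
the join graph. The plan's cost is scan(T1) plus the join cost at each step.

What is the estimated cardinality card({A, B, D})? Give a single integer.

1440

Tables in S: A(120), B(120), D(100)
Edges inside S: D-A(d=10), D-B(d=100)
numerator = 120 * 120 * 100 = 1440000
denominator = 10 * 100 = 1000
card(S) = 1440000 / 1000 = 1440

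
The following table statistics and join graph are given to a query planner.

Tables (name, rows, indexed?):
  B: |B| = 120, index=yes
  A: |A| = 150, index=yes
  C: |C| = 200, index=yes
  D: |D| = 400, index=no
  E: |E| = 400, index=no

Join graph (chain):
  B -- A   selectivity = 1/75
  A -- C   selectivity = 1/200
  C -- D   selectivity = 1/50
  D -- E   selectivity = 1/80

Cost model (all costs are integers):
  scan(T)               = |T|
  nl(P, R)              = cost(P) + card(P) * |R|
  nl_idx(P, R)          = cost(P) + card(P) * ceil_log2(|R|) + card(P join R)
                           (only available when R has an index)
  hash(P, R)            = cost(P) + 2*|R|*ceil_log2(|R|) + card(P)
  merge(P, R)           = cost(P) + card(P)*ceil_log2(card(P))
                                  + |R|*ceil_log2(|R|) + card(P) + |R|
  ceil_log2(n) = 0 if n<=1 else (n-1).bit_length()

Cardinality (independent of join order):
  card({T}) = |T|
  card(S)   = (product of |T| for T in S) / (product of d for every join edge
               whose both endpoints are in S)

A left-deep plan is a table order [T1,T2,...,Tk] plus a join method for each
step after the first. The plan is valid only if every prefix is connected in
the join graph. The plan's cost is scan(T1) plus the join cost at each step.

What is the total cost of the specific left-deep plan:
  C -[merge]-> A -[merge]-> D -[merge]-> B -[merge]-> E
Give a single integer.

51100

step 1: scan C: cost=200, card=200
step 2: join A via merge
    card(P join A) = 200*150/(200) = 150
    cost = 200 + 200*8 + 150*8 + 200 + 150 = 3350
step 3: join D via merge
    card(P join D) = 150*400/(50) = 1200
    cost = 3350 + 150*8 + 400*9 + 150 + 400 = 8700
step 4: join B via merge
    card(P join B) = 1200*120/(75) = 1920
    cost = 8700 + 1200*11 + 120*7 + 1200 + 120 = 24060
step 5: join E via merge
    card(P join E) = 1920*400/(80) = 9600
    cost = 24060 + 1920*11 + 400*9 + 1920 + 400 = 51100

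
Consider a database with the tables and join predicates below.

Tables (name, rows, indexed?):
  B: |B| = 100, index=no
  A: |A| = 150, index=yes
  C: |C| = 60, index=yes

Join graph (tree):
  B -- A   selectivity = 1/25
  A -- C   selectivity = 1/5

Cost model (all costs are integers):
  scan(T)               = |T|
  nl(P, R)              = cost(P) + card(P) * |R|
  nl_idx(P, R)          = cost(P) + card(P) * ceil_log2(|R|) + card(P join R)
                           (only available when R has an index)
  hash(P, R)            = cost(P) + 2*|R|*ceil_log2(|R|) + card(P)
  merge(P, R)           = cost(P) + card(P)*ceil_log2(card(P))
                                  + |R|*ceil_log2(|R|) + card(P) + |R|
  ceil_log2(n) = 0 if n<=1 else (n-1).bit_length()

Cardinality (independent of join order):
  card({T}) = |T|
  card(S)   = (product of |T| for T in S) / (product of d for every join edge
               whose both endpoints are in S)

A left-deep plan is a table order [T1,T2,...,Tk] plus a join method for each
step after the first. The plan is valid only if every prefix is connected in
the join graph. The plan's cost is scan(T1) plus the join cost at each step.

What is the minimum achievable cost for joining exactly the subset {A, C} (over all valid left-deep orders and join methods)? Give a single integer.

1020

Selinger DP over subsets of {A,C}:
  {A}: scan cost=150, card=150
  {C}: scan cost=60, card=60
  {AC}: card=1800; try (C,hash)→1020, (A,merge)→1830, (C,merge)→1920, (A,nl_idx)→2340, (A,hash)→2520, (C,nl_idx)→2850 …(+2); best=1020 via (C,hash)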